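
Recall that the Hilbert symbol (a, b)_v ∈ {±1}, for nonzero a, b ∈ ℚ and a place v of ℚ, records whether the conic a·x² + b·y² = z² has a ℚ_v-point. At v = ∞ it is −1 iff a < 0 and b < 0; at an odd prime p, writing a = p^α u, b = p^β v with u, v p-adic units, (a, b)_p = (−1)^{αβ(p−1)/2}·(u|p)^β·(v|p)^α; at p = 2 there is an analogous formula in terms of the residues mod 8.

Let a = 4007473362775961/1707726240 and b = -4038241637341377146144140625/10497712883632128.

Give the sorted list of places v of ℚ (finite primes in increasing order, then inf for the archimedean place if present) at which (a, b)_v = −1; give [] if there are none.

Mod squares: a ≡ 56810, b ≡ -11362. Check v ∈ {∞, 2, 3, 5, 7, 11, 13, 17, 19, 23, 41, 53}.
v=5: a=5^-1·(≡2), b=5^8·(≡2) mod 5; (2|5)=-1, (2|5)=-1; (−1)^{-1·8·2}·(-1)^8·(-1)^-1 = -1.
v=19: a=19^1·(≡9), b=19^1·(≡13) mod 19; (9|19)=+1, (13|19)=-1; (−1)^{1·1·9}·(+1)^1·(-1)^1 = +1.
v=7: a=7^0·(≡5), b=7^-2·(≡5) mod 7; (5|7)=-1, (5|7)=-1; (−1)^{0·-2·3}·(-1)^-2·(-1)^0 = +1.
v=11: a=11^-4·(≡8), b=11^-6·(≡3) mod 11; (8|11)=-1, (3|11)=+1; (−1)^{-4·-6·5}·(-1)^-6·(+1)^-4 = +1.
v=13: a=13^3·(≡6), b=13^3·(≡9) mod 13; (6|13)=-1, (9|13)=+1; (−1)^{3·3·6}·(-1)^3·(+1)^3 = -1.
v=53: a=53^4·(≡10), b=53^6·(≡27) mod 53; (10|53)=+1, (27|53)=-1; (−1)^{4·6·26}·(+1)^6·(-1)^4 = +1.
v=23: a=23^3·(≡18), b=23^1·(≡12) mod 23; (18|23)=+1, (12|23)=+1; (−1)^{3·1·11}·(+1)^1·(+1)^3 = -1.
v=∞: 56810 > 0 and -11362 < 0  ⇒  (a,b)_∞ = +1.
v=2: v_2(a)=-5, v_2(b)=-11; units ≡ 5, 7 (mod 8); ε·ε+αω+βω = 0·1+-5·0+-11·1 ≡ 1  ⇒  (a,b)_2 = -1.
v=3: a=3^-6·(≡2), b=3^-10·(≡2) mod 3; (2|3)=-1, (2|3)=-1; (−1)^{-6·-10·1}·(-1)^-10·(-1)^-6 = +1.
v=17: a=17^0·(≡9), b=17^2·(≡6) mod 17; (9|17)=+1, (6|17)=-1; (−1)^{0·2·8}·(+1)^2·(-1)^0 = +1.
v=41: a=41^0·(≡16), b=41^2·(≡9) mod 41; (16|41)=+1, (9|41)=+1; (−1)^{0·2·20}·(+1)^2·(+1)^0 = +1.
Ram(56810, -11362) = {2, 5, 13, 23}; no ℚ_2-point on the conic.

[2, 5, 13, 23]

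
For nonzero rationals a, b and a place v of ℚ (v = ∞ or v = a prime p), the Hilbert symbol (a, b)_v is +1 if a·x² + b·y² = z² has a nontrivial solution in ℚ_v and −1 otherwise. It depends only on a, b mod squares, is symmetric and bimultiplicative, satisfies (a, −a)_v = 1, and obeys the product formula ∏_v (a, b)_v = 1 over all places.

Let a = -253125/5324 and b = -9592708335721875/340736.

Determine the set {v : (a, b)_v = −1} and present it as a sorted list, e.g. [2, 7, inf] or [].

[11, 19, 29, inf]

Mod squares: a ≡ -55, b ≡ -525155345. Check v ∈ {∞, 2, 3, 5, 7, 11, 13, 19, 29, 31, 43}.
v=3: a=3^4·(≡2), b=3^8·(≡1) mod 3; (2|3)=-1, (1|3)=+1; (−1)^{4·8·1}·(-1)^8·(+1)^4 = +1.
v=13: a=13^0·(≡9), b=13^1·(≡1) mod 13; (9|13)=+1, (1|13)=+1; (−1)^{0·1·6}·(+1)^1·(+1)^0 = +1.
v=43: a=43^0·(≡41), b=43^1·(≡9) mod 43; (41|43)=+1, (9|43)=+1; (−1)^{0·1·21}·(+1)^1·(+1)^0 = +1.
v=11: a=11^-3·(≡10), b=11^-3·(≡7) mod 11; (10|11)=-1, (7|11)=-1; (−1)^{-3·-3·5}·(-1)^-3·(-1)^-3 = -1.
v=7: a=7^0·(≡4), b=7^2·(≡5) mod 7; (4|7)=+1, (5|7)=-1; (−1)^{0·2·3}·(+1)^2·(-1)^0 = +1.
v=∞: -55 < 0 and -525155345 < 0  ⇒  (a,b)_∞ = -1.
v=29: a=29^0·(≡18), b=29^1·(≡6) mod 29; (18|29)=-1, (6|29)=+1; (−1)^{0·1·14}·(-1)^1·(+1)^0 = -1.
v=2: v_2(a)=-2, v_2(b)=-8; units ≡ 1, 7 (mod 8); ε·ε+αω+βω = 0·1+-2·0+-8·0 ≡ 0  ⇒  (a,b)_2 = +1.
v=19: a=19^0·(≡3), b=19^1·(≡5) mod 19; (3|19)=-1, (5|19)=+1; (−1)^{0·1·9}·(-1)^1·(+1)^0 = -1.
v=31: a=31^0·(≡9), b=31^1·(≡15) mod 31; (9|31)=+1, (15|31)=-1; (−1)^{0·1·15}·(+1)^1·(-1)^0 = +1.
v=5: a=5^5·(≡1), b=5^5·(≡4) mod 5; (1|5)=+1, (4|5)=+1; (−1)^{5·5·2}·(+1)^5·(+1)^5 = +1.
(-55, -525155345 / ℚ) ramifies at {11, 19, 29, ∞}: a division algebra.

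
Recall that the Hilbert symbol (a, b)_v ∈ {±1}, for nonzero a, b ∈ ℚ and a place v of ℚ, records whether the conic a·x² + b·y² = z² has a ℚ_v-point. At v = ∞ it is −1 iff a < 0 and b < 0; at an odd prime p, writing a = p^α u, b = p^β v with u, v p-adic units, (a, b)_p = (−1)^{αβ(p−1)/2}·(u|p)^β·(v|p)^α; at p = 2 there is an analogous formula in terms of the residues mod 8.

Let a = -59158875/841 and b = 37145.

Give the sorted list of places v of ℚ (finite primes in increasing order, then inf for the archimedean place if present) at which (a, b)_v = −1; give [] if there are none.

(a, b) ≡ (-6555, 37145) mod (ℚ^×)²; places V = {2, 3, 5, 17, 19, 23, 29, ∞}.
(a,b)_2: α=0, β=0; u≡5, v≡1 (mod 8); ε(u)ε(v)=0·0, αω(v)=0·0, βω(u)=0·1; sum ≡ 0  ⇒  +1.
(a,b)_5: α=3, u≡4; β=1, v≡4 (mod 5); (4|5)=+1, (4|5)=+1; sign (−1)^0·+1^1·+1^3 = +1.
(a,b)_23: α=1, u≡15; β=1, v≡5 (mod 23); (15|23)=-1, (5|23)=-1; sign (−1)^1·-1^1·-1^1 = -1.
(a,b)_∞: sgn(-6555)=−, sgn(37145)=+, so +1.
(a,b)_17: α=0, u≡11; β=1, v≡9 (mod 17); (11|17)=-1, (9|17)=+1; sign (−1)^0·-1^1·+1^0 = -1.
(a,b)_19: α=3, u≡4; β=1, v≡17 (mod 19); (4|19)=+1, (17|19)=+1; sign (−1)^1·+1^1·+1^3 = -1.
(a,b)_3: α=1, u≡2; β=0, v≡2 (mod 3); (2|3)=-1, (2|3)=-1; sign (−1)^0·-1^0·-1^1 = -1.
(a,b)_29: α=-2, u≡23; β=0, v≡25 (mod 29); (23|29)=+1, (25|29)=+1; sign (−1)^0·+1^0·+1^-2 = +1.
(-6555, 37145 / ℚ) ramifies at {3, 17, 19, 23}: a division algebra.

[3, 17, 19, 23]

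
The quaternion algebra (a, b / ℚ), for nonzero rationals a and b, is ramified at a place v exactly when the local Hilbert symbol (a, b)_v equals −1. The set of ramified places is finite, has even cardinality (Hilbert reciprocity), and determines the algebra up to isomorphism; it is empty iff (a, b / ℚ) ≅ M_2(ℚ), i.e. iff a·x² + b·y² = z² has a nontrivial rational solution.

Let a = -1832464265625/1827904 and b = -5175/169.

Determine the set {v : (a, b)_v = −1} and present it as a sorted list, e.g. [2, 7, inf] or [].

(a, b) ≡ (-2737, -23) mod (ℚ^×)²; places V = {2, 3, 5, 7, 13, 17, 23, ∞}.
(a,b)_13: α=-4, u≡6; β=-2, v≡12 (mod 13); (6|13)=-1, (12|13)=+1; sign (−1)^0·-1^-2·+1^-4 = +1.
(a,b)_2: α=-6, β=0; u≡7, v≡1 (mod 8); ε(u)ε(v)=1·0, αω(v)=-6·0, βω(u)=0·0; sum ≡ 0  ⇒  +1.
(a,b)_∞: sgn(-2737)=−, sgn(-23)=−, so -1.
(a,b)_23: α=3, u≡15; β=1, v≡15 (mod 23); (15|23)=-1, (15|23)=-1; sign (−1)^1·-1^1·-1^3 = -1.
(a,b)_5: α=6, u≡3; β=2, v≡2 (mod 5); (3|5)=-1, (2|5)=-1; sign (−1)^0·-1^2·-1^6 = +1.
(a,b)_7: α=1, u≡2; β=0, v≡5 (mod 7); (2|7)=+1, (5|7)=-1; sign (−1)^0·+1^0·-1^1 = -1.
(a,b)_17: α=1, u≡2; β=0, v≡7 (mod 17); (2|17)=+1, (7|17)=-1; sign (−1)^0·+1^0·-1^1 = -1.
(a,b)_3: α=4, u≡2; β=2, v≡1 (mod 3); (2|3)=-1, (1|3)=+1; sign (−1)^0·-1^2·+1^4 = +1.
Ram(-2737, -23) = {7, 17, 23, ∞}; no ℚ_7-point on the conic.

[7, 17, 23, inf]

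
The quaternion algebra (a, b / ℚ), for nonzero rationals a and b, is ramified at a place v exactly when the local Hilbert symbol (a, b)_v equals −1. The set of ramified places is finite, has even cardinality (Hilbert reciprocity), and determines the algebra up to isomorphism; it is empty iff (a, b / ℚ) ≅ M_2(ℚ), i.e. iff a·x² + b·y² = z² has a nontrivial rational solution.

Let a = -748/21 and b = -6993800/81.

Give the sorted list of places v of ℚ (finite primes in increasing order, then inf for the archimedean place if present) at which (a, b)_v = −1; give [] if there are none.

[7, inf]

Mod squares: a ≡ -3927, b ≡ -2. Check v ∈ {∞, 2, 3, 5, 7, 11, 17}.
v=17: a=17^1·(≡6), b=17^2·(≡15) mod 17; (6|17)=-1, (15|17)=+1; (−1)^{1·2·8}·(-1)^2·(+1)^1 = +1.
v=7: a=7^-1·(≡5), b=7^0·(≡3) mod 7; (5|7)=-1, (3|7)=-1; (−1)^{-1·0·3}·(-1)^0·(-1)^-1 = -1.
v=∞: -3927 < 0 and -2 < 0  ⇒  (a,b)_∞ = -1.
v=2: v_2(a)=2, v_2(b)=3; units ≡ 1, 7 (mod 8); ε·ε+αω+βω = 0·1+2·0+3·0 ≡ 0  ⇒  (a,b)_2 = +1.
v=3: a=3^-1·(≡2), b=3^-4·(≡1) mod 3; (2|3)=-1, (1|3)=+1; (−1)^{-1·-4·1}·(-1)^-4·(+1)^-1 = +1.
v=5: a=5^0·(≡2), b=5^2·(≡3) mod 5; (2|5)=-1, (3|5)=-1; (−1)^{0·2·2}·(-1)^2·(-1)^0 = +1.
v=11: a=11^1·(≡2), b=11^2·(≡4) mod 11; (2|11)=-1, (4|11)=+1; (−1)^{1·2·5}·(-1)^2·(+1)^1 = +1.
|Ram(-3927, -2)| = 2, even; anisotropic at {7, ∞}.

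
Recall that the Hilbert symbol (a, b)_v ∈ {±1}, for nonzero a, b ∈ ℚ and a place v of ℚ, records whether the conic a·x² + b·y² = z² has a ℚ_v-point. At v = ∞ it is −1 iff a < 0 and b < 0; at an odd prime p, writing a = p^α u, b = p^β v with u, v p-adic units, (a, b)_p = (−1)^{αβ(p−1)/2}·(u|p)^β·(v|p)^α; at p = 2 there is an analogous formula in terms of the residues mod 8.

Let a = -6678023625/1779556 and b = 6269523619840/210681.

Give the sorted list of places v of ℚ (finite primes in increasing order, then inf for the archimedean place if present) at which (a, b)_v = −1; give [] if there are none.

Mod squares: a ≡ -29680105, b ≡ 4240015. Check v ∈ {∞, 2, 3, 5, 7, 13, 17, 19, 23, 29, 37, 41, 43}.
v=5: a=5^3·(≡1), b=5^1·(≡3) mod 5; (1|5)=+1, (3|5)=-1; (−1)^{3·1·2}·(+1)^1·(-1)^3 = -1.
v=13: a=13^1·(≡9), b=13^1·(≡2) mod 13; (9|13)=+1, (2|13)=-1; (−1)^{1·1·6}·(+1)^1·(-1)^1 = -1.
v=2: v_2(a)=-2, v_2(b)=12; units ≡ 7, 7 (mod 8); ε·ε+αω+βω = 1·1+-2·0+12·0 ≡ 1  ⇒  (a,b)_2 = -1.
v=43: a=43^1·(≡10), b=43^1·(≡36) mod 43; (10|43)=+1, (36|43)=+1; (−1)^{1·1·21}·(+1)^1·(+1)^1 = -1.
v=41: a=41^1·(≡2), b=41^1·(≡27) mod 41; (2|41)=+1, (27|41)=-1; (−1)^{1·1·20}·(+1)^1·(-1)^1 = -1.
v=∞: -29680105 < 0 and 4240015 > 0  ⇒  (a,b)_∞ = +1.
v=29: a=29^-2·(≡21), b=29^0·(≡17) mod 29; (21|29)=-1, (17|29)=-1; (−1)^{-2·0·14}·(-1)^0·(-1)^-2 = +1.
v=19: a=19^0·(≡4), b=19^2·(≡18) mod 19; (4|19)=+1, (18|19)=-1; (−1)^{0·2·9}·(+1)^2·(-1)^0 = +1.
v=17: a=17^0·(≡9), b=17^-2·(≡5) mod 17; (9|17)=+1, (5|17)=-1; (−1)^{0·-2·8}·(+1)^-2·(-1)^0 = +1.
v=37: a=37^1·(≡24), b=37^1·(≡13) mod 37; (24|37)=-1, (13|37)=-1; (−1)^{1·1·18}·(-1)^1·(-1)^1 = +1.
v=3: a=3^2·(≡2), b=3^-6·(≡1) mod 3; (2|3)=-1, (1|3)=+1; (−1)^{2·-6·1}·(-1)^-6·(+1)^2 = +1.
v=23: a=23^-2·(≡22), b=23^0·(≡7) mod 23; (22|23)=-1, (7|23)=-1; (−1)^{-2·0·11}·(-1)^0·(-1)^-2 = +1.
v=7: a=7^1·(≡2), b=7^0·(≡6) mod 7; (2|7)=+1, (6|7)=-1; (−1)^{1·0·3}·(+1)^0·(-1)^1 = -1.
(-29680105, 4240015 / ℚ) ramifies at {2, 5, 7, 13, 41, 43}: a division algebra.

[2, 5, 7, 13, 41, 43]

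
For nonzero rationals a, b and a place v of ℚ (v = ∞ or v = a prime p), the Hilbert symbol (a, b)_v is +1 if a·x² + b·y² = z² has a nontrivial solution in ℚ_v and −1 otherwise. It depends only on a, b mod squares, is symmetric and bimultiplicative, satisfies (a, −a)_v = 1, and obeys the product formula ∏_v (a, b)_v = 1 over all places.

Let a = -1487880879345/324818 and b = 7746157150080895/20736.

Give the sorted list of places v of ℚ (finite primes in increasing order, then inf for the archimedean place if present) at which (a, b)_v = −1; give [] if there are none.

[2, 5, 7, 13, 17, 23, 41, 43]

(a, b) ≡ (-405490, 11604921055) mod (ℚ^×)²; places V = {2, 3, 5, 7, 13, 17, 19, 23, 31, 37, 41, 43, ∞}.
(a,b)_3: α=4, u≡2; β=-4, v≡1 (mod 3); (2|3)=-1, (1|3)=+1; sign (−1)^0·-1^-4·+1^4 = +1.
(a,b)_37: α=0, u≡30; β=1, v≡29 (mod 37); (30|37)=+1, (29|37)=-1; sign (−1)^0·+1^1·-1^0 = +1.
(a,b)_13: α=-2, u≡8; β=1, v≡9 (mod 13); (8|13)=-1, (9|13)=+1; sign (−1)^0·-1^1·+1^-2 = -1.
(a,b)_7: α=2, u≡3; β=1, v≡1 (mod 7); (3|7)=-1, (1|7)=+1; sign (−1)^0·-1^1·+1^2 = -1.
(a,b)_41: α=1, u≡9; β=1, v≡35 (mod 41); (9|41)=+1, (35|41)=-1; sign (−1)^0·+1^1·-1^1 = -1.
(a,b)_2: α=-1, β=-8; u≡7, v≡7 (mod 8); ε(u)ε(v)=1·1, αω(v)=-1·0, βω(u)=-8·0; sum ≡ 1  ⇒  -1.
(a,b)_∞: sgn(-405490)=−, sgn(11604921055)=+, so +1.
(a,b)_23: α=1, u≡22; β=1, v≡15 (mod 23); (22|23)=-1, (15|23)=-1; sign (−1)^1·-1^1·-1^1 = -1.
(a,b)_17: α=0, u≡6; β=1, v≡12 (mod 17); (6|17)=-1, (12|17)=-1; sign (−1)^0·-1^1·-1^0 = -1.
(a,b)_19: α=0, u≡8; β=2, v≡3 (mod 19); (8|19)=-1, (3|19)=-1; sign (−1)^0·-1^2·-1^0 = +1.
(a,b)_31: α=-2, u≡23; β=0, v≡3 (mod 31); (23|31)=-1, (3|31)=-1; sign (−1)^0·-1^0·-1^-2 = +1.
(a,b)_43: α=3, u≡5; β=3, v≡19 (mod 43); (5|43)=-1, (19|43)=-1; sign (−1)^1·-1^3·-1^3 = -1.
(a,b)_5: α=1, u≡2; β=1, v≡4 (mod 5); (2|5)=-1, (4|5)=+1; sign (−1)^0·-1^1·+1^1 = -1.
|Ram(-405490, 11604921055)| = 8, even; anisotropic at {2, 5, 7, 13, 17, 23, 41, 43}.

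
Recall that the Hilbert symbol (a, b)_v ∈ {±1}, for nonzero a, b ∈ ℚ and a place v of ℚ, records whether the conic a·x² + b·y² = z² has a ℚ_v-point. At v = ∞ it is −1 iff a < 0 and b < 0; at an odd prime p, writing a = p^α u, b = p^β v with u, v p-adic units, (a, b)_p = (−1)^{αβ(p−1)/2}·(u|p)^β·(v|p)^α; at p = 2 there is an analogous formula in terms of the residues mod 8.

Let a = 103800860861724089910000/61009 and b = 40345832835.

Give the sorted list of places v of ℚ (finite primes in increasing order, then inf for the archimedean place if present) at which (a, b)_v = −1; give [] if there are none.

Mod squares: a ≡ 759, b ≡ 70035. Check v ∈ {∞, 2, 3, 5, 7, 11, 13, 19, 23, 29}.
v=∞: 759 > 0 and 70035 > 0  ⇒  (a,b)_∞ = +1.
v=5: a=5^4·(≡4), b=5^1·(≡2) mod 5; (4|5)=+1, (2|5)=-1; (−1)^{4·1·2}·(+1)^1·(-1)^4 = +1.
v=23: a=23^5·(≡14), b=23^3·(≡3) mod 23; (14|23)=-1, (3|23)=+1; (−1)^{5·3·11}·(-1)^3·(+1)^5 = +1.
v=7: a=7^2·(≡5), b=7^1·(≡4) mod 7; (5|7)=-1, (4|7)=+1; (−1)^{2·1·3}·(-1)^1·(+1)^2 = -1.
v=29: a=29^2·(≡16), b=29^1·(≡26) mod 29; (16|29)=+1, (26|29)=-1; (−1)^{2·1·14}·(+1)^1·(-1)^2 = +1.
v=3: a=3^5·(≡1), b=3^3·(≡2) mod 3; (1|3)=+1, (2|3)=-1; (−1)^{5·3·1}·(+1)^3·(-1)^5 = +1.
v=13: a=13^-2·(≡5), b=13^0·(≡9) mod 13; (5|13)=-1, (9|13)=+1; (−1)^{-2·0·6}·(-1)^0·(+1)^-2 = +1.
v=2: v_2(a)=4, v_2(b)=0; units ≡ 7, 3 (mod 8); ε·ε+αω+βω = 1·1+4·1+0·0 ≡ 1  ⇒  (a,b)_2 = -1.
v=19: a=19^-2·(≡13), b=19^0·(≡1) mod 19; (13|19)=-1, (1|19)=+1; (−1)^{-2·0·9}·(-1)^0·(+1)^-2 = +1.
v=11: a=11^5·(≡1), b=11^2·(≡4) mod 11; (1|11)=+1, (4|11)=+1; (−1)^{5·2·5}·(+1)^2·(+1)^5 = +1.
Ram(759, 70035) = {2, 7}; no ℚ_2-point on the conic.

[2, 7]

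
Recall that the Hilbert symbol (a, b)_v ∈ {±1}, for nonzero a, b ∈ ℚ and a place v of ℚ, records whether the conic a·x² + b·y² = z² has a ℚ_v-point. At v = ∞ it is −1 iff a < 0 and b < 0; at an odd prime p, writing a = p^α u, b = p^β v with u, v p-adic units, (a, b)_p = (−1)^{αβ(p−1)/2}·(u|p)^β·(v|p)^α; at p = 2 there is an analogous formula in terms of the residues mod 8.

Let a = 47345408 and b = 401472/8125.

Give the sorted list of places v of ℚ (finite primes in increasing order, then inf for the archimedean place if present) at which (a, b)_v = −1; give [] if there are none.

[11, 13, 17, 23]

(a, b) ≡ (184943, 9061) mod (ℚ^×)²; places V = {2, 3, 5, 11, 13, 17, 23, 41, 43, ∞}.
(a,b)_17: α=1, u≡16; β=1, v≡14 (mod 17); (16|17)=+1, (14|17)=-1; sign (−1)^0·+1^1·-1^1 = -1.
(a,b)_3: α=0, u≡2; β=2, v≡1 (mod 3); (2|3)=-1, (1|3)=+1; sign (−1)^0·-1^2·+1^0 = +1.
(a,b)_23: α=1, u≡19; β=0, v≡5 (mod 23); (19|23)=-1, (5|23)=-1; sign (−1)^0·-1^0·-1^1 = -1.
(a,b)_43: α=1, u≡41; β=0, v≡31 (mod 43); (41|43)=+1, (31|43)=+1; sign (−1)^0·+1^0·+1^1 = +1.
(a,b)_41: α=0, u≡2; β=1, v≡40 (mod 41); (2|41)=+1, (40|41)=+1; sign (−1)^0·+1^1·+1^0 = +1.
(a,b)_13: α=0, u≡6; β=-1, v≡6 (mod 13); (6|13)=-1, (6|13)=-1; sign (−1)^0·-1^-1·-1^0 = -1.
(a,b)_2: α=8, β=6; u≡7, v≡5 (mod 8); ε(u)ε(v)=1·0, αω(v)=8·1, βω(u)=6·0; sum ≡ 0  ⇒  +1.
(a,b)_∞: sgn(184943)=+, sgn(9061)=+, so +1.
(a,b)_11: α=1, u≡4; β=0, v≡7 (mod 11); (4|11)=+1, (7|11)=-1; sign (−1)^0·+1^0·-1^1 = -1.
(a,b)_5: α=0, u≡3; β=-4, v≡4 (mod 5); (3|5)=-1, (4|5)=+1; sign (−1)^0·-1^-4·+1^0 = +1.
(184943, 9061 / ℚ) ramifies at {11, 13, 17, 23}: a division algebra.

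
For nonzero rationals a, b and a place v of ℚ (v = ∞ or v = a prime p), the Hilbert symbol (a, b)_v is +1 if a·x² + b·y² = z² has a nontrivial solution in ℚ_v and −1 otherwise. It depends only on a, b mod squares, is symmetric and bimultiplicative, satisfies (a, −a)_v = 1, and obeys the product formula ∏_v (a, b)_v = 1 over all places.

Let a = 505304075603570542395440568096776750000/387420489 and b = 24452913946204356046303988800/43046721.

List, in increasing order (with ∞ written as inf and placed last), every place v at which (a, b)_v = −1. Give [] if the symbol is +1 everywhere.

Mod squares: a ≡ 2387, b ≡ 12673. Check v ∈ {∞, 2, 3, 5, 7, 11, 19, 23, 29, 31, 37, 43}.
v=29: a=29^2·(≡16), b=29^1·(≡18) mod 29; (16|29)=+1, (18|29)=-1; (−1)^{2·1·14}·(+1)^1·(-1)^2 = +1.
v=3: a=3^-18·(≡2), b=3^-16·(≡1) mod 3; (2|3)=-1, (1|3)=+1; (−1)^{-18·-16·1}·(-1)^-16·(+1)^-18 = +1.
v=31: a=31^3·(≡13), b=31^2·(≡9) mod 31; (13|31)=-1, (9|31)=+1; (−1)^{3·2·15}·(-1)^2·(+1)^3 = +1.
v=7: a=7^1·(≡3), b=7^0·(≡6) mod 7; (3|7)=-1, (6|7)=-1; (−1)^{1·0·3}·(-1)^0·(-1)^1 = -1.
v=43: a=43^2·(≡39), b=43^2·(≡10) mod 43; (39|43)=-1, (10|43)=+1; (−1)^{2·2·21}·(-1)^2·(+1)^2 = +1.
v=2: v_2(a)=4, v_2(b)=6; units ≡ 3, 1 (mod 8); ε·ε+αω+βω = 1·0+4·0+6·1 ≡ 0  ⇒  (a,b)_2 = +1.
v=19: a=19^2·(≡13), b=19^1·(≡18) mod 19; (13|19)=-1, (18|19)=-1; (−1)^{2·1·9}·(-1)^1·(-1)^2 = -1.
v=5: a=5^6·(≡3), b=5^2·(≡2) mod 5; (3|5)=-1, (2|5)=-1; (−1)^{6·2·2}·(-1)^2·(-1)^6 = +1.
v=37: a=37^2·(≡20), b=37^2·(≡35) mod 37; (20|37)=-1, (35|37)=-1; (−1)^{2·2·18}·(-1)^2·(-1)^2 = +1.
v=∞: 2387 > 0 and 12673 > 0  ⇒  (a,b)_∞ = +1.
v=11: a=11^5·(≡8), b=11^6·(≡4) mod 11; (8|11)=-1, (4|11)=+1; (−1)^{5·6·5}·(-1)^6·(+1)^5 = +1.
v=23: a=23^8·(≡13), b=23^5·(≡7) mod 23; (13|23)=+1, (7|23)=-1; (−1)^{8·5·11}·(+1)^5·(-1)^8 = +1.
(2387, 12673 / ℚ) ramifies at {7, 19}: a division algebra.

[7, 19]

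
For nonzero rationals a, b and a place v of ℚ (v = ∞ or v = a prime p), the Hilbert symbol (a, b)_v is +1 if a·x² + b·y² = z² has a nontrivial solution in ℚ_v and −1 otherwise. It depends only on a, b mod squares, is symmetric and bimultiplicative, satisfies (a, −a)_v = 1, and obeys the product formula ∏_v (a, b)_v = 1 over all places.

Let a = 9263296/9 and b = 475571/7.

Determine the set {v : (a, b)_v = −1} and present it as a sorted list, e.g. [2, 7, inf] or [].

[7, 23]

Mod squares: a ≡ 144739, b ≡ 6293. Check v ∈ {∞, 2, 3, 7, 23, 29, 31}.
v=2: v_2(a)=6, v_2(b)=0; units ≡ 3, 5 (mod 8); ε·ε+αω+βω = 1·0+6·1+0·1 ≡ 0  ⇒  (a,b)_2 = +1.
v=31: a=31^1·(≡18), b=31^1·(≡26) mod 31; (18|31)=+1, (26|31)=-1; (−1)^{1·1·15}·(+1)^1·(-1)^1 = +1.
v=23: a=23^1·(≡5), b=23^2·(≡20) mod 23; (5|23)=-1, (20|23)=-1; (−1)^{1·2·11}·(-1)^2·(-1)^1 = -1.
v=3: a=3^-2·(≡1), b=3^0·(≡2) mod 3; (1|3)=+1, (2|3)=-1; (−1)^{-2·0·1}·(+1)^0·(-1)^-2 = +1.
v=∞: 144739 > 0 and 6293 > 0  ⇒  (a,b)_∞ = +1.
v=7: a=7^1·(≡3), b=7^-1·(≡5) mod 7; (3|7)=-1, (5|7)=-1; (−1)^{1·-1·3}·(-1)^-1·(-1)^1 = -1.
v=29: a=29^1·(≡2), b=29^1·(≡2) mod 29; (2|29)=-1, (2|29)=-1; (−1)^{1·1·14}·(-1)^1·(-1)^1 = +1.
(144739, 6293 / ℚ) ramifies at {7, 23}: a division algebra.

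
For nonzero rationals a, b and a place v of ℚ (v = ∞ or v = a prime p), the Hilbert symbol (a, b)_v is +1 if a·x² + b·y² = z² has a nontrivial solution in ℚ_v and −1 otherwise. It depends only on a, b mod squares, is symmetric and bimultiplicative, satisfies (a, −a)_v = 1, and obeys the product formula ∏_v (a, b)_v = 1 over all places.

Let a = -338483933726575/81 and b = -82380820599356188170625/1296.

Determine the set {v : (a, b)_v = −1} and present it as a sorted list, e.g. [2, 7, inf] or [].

(a, b) ≡ (-7, -1390753) mod (ℚ^×)²; places V = {2, 3, 5, 7, 13, 17, 29, 31, ∞}.
(a,b)_2: α=0, β=-4; u≡1, v≡7 (mod 8); ε(u)ε(v)=0·1, αω(v)=0·0, βω(u)=-4·0; sum ≡ 0  ⇒  +1.
(a,b)_31: α=2, u≡29; β=3, v≡16 (mod 31); (29|31)=-1, (16|31)=+1; sign (−1)^0·-1^3·+1^2 = -1.
(a,b)_7: α=3, u≡3; β=5, v≡2 (mod 7); (3|7)=-1, (2|7)=+1; sign (−1)^1·-1^5·+1^3 = +1.
(a,b)_17: α=2, u≡10; β=3, v≡5 (mod 17); (10|17)=-1, (5|17)=-1; sign (−1)^0·-1^3·-1^2 = -1.
(a,b)_3: α=-4, u≡2; β=-4, v≡2 (mod 3); (2|3)=-1, (2|3)=-1; sign (−1)^0·-1^-4·-1^-4 = +1.
(a,b)_29: α=2, u≡28; β=3, v≡6 (mod 29); (28|29)=+1, (6|29)=+1; sign (−1)^0·+1^3·+1^2 = +1.
(a,b)_∞: sgn(-7)=−, sgn(-1390753)=−, so -1.
(a,b)_5: α=2, u≡2; β=4, v≡2 (mod 5); (2|5)=-1, (2|5)=-1; sign (−1)^0·-1^4·-1^2 = +1.
(a,b)_13: α=2, u≡7; β=3, v≡4 (mod 13); (7|13)=-1, (4|13)=+1; sign (−1)^0·-1^3·+1^2 = -1.
Ram(-7, -1390753) = {13, 17, 31, ∞}; no ℚ_13-point on the conic.

[13, 17, 31, inf]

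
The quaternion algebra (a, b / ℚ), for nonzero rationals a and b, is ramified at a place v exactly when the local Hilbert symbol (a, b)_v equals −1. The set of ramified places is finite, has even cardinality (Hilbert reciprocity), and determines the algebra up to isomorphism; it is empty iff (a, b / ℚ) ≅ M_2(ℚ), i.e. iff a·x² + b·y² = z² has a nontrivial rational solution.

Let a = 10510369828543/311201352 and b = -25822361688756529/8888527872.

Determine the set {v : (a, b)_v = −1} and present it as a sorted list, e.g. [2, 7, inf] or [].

(a, b) ≡ (3854, -1427907) mod (ℚ^×)²; places V = {2, 3, 7, 11, 13, 19, 23, 41, 47, ∞}.
(a,b)_2: α=-3, β=-10; u≡7, v≡5 (mod 8); ε(u)ε(v)=1·0, αω(v)=-3·1, βω(u)=-10·0; sum ≡ 1  ⇒  -1.
(a,b)_41: α=1, u≡24; β=3, v≡9 (mod 41); (24|41)=-1, (9|41)=+1; sign (−1)^0·-1^3·+1^1 = -1.
(a,b)_3: α=-8, u≡2; β=-11, v≡2 (mod 3); (2|3)=-1, (2|3)=-1; sign (−1)^0·-1^-11·-1^-8 = -1.
(a,b)_23: α=2, u≡6; β=2, v≡9 (mod 23); (6|23)=+1, (9|23)=+1; sign (−1)^0·+1^2·+1^2 = +1.
(a,b)_11: α=-2, u≡1; β=0, v≡4 (mod 11); (1|11)=+1, (4|11)=+1; sign (−1)^0·+1^0·+1^-2 = +1.
(a,b)_47: α=1, u≡23; β=1, v≡18 (mod 47); (23|47)=-1, (18|47)=+1; sign (−1)^1·-1^1·+1^1 = +1.
(a,b)_13: α=4, u≡7; β=3, v≡11 (mod 13); (7|13)=-1, (11|13)=-1; sign (−1)^0·-1^3·-1^4 = -1.
(a,b)_19: α=2, u≡17; β=3, v≡1 (mod 19); (17|19)=+1, (1|19)=+1; sign (−1)^0·+1^3·+1^2 = +1.
(a,b)_∞: sgn(3854)=+, sgn(-1427907)=−, so +1.
(a,b)_7: α=-2, u≡1; β=-2, v≡2 (mod 7); (1|7)=+1, (2|7)=+1; sign (−1)^0·+1^-2·+1^-2 = +1.
Ram(3854, -1427907) = {2, 3, 13, 41}; no ℚ_2-point on the conic.

[2, 3, 13, 41]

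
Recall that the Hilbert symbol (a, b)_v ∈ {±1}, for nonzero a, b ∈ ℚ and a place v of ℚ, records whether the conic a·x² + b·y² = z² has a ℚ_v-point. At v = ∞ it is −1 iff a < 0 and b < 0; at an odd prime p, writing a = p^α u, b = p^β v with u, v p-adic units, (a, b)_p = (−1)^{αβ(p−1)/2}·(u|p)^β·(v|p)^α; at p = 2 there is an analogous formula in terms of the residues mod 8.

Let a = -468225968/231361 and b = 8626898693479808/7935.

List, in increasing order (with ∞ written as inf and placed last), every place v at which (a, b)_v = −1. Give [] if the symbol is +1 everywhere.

[2, 5]

Mod squares: a ≡ -323, b ≡ 570. Check v ∈ {∞, 2, 3, 5, 7, 13, 17, 19, 23, 37, 43}.
v=17: a=17^1·(≡2), b=17^4·(≡8) mod 17; (2|17)=+1, (8|17)=+1; (−1)^{1·4·8}·(+1)^4·(+1)^1 = +1.
v=19: a=19^1·(≡8), b=19^3·(≡6) mod 19; (8|19)=-1, (6|19)=+1; (−1)^{1·3·9}·(-1)^3·(+1)^1 = +1.
v=43: a=43^2·(≡10), b=43^0·(≡38) mod 43; (10|43)=+1, (38|43)=+1; (−1)^{2·0·21}·(+1)^0·(+1)^2 = +1.
v=2: v_2(a)=4, v_2(b)=7; units ≡ 5, 5 (mod 8); ε·ε+αω+βω = 0·0+4·1+7·1 ≡ 1  ⇒  (a,b)_2 = -1.
v=7: a=7^2·(≡3), b=7^6·(≡5) mod 7; (3|7)=-1, (5|7)=-1; (−1)^{2·6·3}·(-1)^6·(-1)^2 = +1.
v=∞: -323 < 0 and 570 > 0  ⇒  (a,b)_∞ = +1.
v=3: a=3^0·(≡1), b=3^-1·(≡1) mod 3; (1|3)=+1, (1|3)=+1; (−1)^{0·-1·1}·(+1)^-1·(+1)^0 = +1.
v=13: a=13^-2·(≡6), b=13^0·(≡8) mod 13; (6|13)=-1, (8|13)=-1; (−1)^{-2·0·6}·(-1)^0·(-1)^-2 = +1.
v=23: a=23^0·(≡7), b=23^-2·(≡16) mod 23; (7|23)=-1, (16|23)=+1; (−1)^{0·-2·11}·(-1)^-2·(+1)^0 = +1.
v=37: a=37^-2·(≡9), b=37^0·(≡2) mod 37; (9|37)=+1, (2|37)=-1; (−1)^{-2·0·18}·(+1)^0·(-1)^-2 = +1.
v=5: a=5^0·(≡2), b=5^-1·(≡4) mod 5; (2|5)=-1, (4|5)=+1; (−1)^{0·-1·2}·(-1)^-1·(+1)^0 = -1.
(-323, 570 / ℚ) ramifies at {2, 5}: a division algebra.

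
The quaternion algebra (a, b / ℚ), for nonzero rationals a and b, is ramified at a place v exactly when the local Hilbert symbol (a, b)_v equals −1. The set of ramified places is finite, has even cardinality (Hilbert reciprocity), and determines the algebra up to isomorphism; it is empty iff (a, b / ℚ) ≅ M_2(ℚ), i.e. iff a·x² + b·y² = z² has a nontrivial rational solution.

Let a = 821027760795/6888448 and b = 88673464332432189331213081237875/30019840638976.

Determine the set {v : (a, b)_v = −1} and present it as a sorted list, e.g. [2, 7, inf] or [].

[3, 7, 17, 23]

(a, b) ≡ (13685, 3454485) mod (ℚ^×)²; places V = {2, 3, 5, 7, 11, 17, 19, 23, 31, ∞}.
(a,b)_23: α=3, u≡19; β=9, v≡11 (mod 23); (19|23)=-1, (11|23)=-1; sign (−1)^1·-1^9·-1^3 = -1.
(a,b)_17: α=1, u≡6; β=3, v≡1 (mod 17); (6|17)=-1, (1|17)=+1; sign (−1)^0·-1^3·+1^1 = -1.
(a,b)_2: α=-10, β=-20; u≡5, v≡5 (mod 8); ε(u)ε(v)=0·0, αω(v)=-10·1, βω(u)=-20·1; sum ≡ 0  ⇒  +1.
(a,b)_19: α=0, u≡7; β=1, v≡5 (mod 19); (7|19)=+1, (5|19)=+1; sign (−1)^0·+1^1·+1^0 = +1.
(a,b)_5: α=1, u≡3; β=3, v≡3 (mod 5); (3|5)=-1, (3|5)=-1; sign (−1)^0·-1^3·-1^1 = +1.
(a,b)_11: α=2, u≡3; β=8, v≡5 (mod 11); (3|11)=+1, (5|11)=+1; sign (−1)^0·+1^8·+1^2 = +1.
(a,b)_3: α=8, u≡2; β=9, v≡2 (mod 3); (2|3)=-1, (2|3)=-1; sign (−1)^0·-1^9·-1^8 = -1.
(a,b)_31: α=-2, u≡10; β=-5, v≡13 (mod 31); (10|31)=+1, (13|31)=-1; sign (−1)^0·+1^-5·-1^-2 = +1.
(a,b)_∞: sgn(13685)=+, sgn(3454485)=+, so +1.
(a,b)_7: α=-1, u≡1; β=0, v≡3 (mod 7); (1|7)=+1, (3|7)=-1; sign (−1)^0·+1^0·-1^-1 = -1.
(13685, 3454485 / ℚ) ramifies at {3, 7, 17, 23}: a division algebra.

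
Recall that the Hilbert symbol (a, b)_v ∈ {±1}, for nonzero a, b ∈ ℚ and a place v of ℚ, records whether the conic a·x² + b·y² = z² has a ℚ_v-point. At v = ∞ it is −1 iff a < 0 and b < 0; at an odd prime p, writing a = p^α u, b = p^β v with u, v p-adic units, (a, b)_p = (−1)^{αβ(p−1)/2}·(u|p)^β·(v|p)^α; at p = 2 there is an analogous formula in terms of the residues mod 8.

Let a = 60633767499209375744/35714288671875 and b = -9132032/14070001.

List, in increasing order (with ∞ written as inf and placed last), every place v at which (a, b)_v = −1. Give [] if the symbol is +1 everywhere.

Mod squares: a ≡ 18752734, b ≡ -182. Check v ∈ {∞, 2, 3, 5, 7, 11, 13, 17, 19, 29, 31}.
v=13: a=13^3·(≡4), b=13^1·(≡3) mod 13; (4|13)=+1, (3|13)=+1; (−1)^{3·1·6}·(+1)^1·(+1)^3 = +1.
v=∞: 18752734 > 0 and -182 < 0  ⇒  (a,b)_∞ = +1.
v=7: a=7^3·(≡3), b=7^3·(≡4) mod 7; (3|7)=-1, (4|7)=+1; (−1)^{3·3·3}·(-1)^3·(+1)^3 = +1.
v=5: a=5^-8·(≡1), b=5^0·(≡3) mod 5; (1|5)=+1, (3|5)=-1; (−1)^{-8·0·2}·(+1)^0·(-1)^-8 = +1.
v=17: a=17^1·(≡3), b=17^0·(≡14) mod 17; (3|17)=-1, (14|17)=-1; (−1)^{1·0·8}·(-1)^0·(-1)^1 = -1.
v=19: a=19^1·(≡15), b=19^0·(≡2) mod 19; (15|19)=-1, (2|19)=-1; (−1)^{1·0·9}·(-1)^0·(-1)^1 = -1.
v=31: a=31^-4·(≡2), b=31^-2·(≡8) mod 31; (2|31)=+1, (8|31)=+1; (−1)^{-4·-2·15}·(+1)^-2·(+1)^-4 = +1.
v=11: a=11^-1·(≡5), b=11^-4·(≡9) mod 11; (5|11)=+1, (9|11)=+1; (−1)^{-1·-4·5}·(+1)^-4·(+1)^-1 = +1.
v=2: v_2(a)=33, v_2(b)=11; units ≡ 7, 5 (mod 8); ε·ε+αω+βω = 1·0+33·1+11·0 ≡ 1  ⇒  (a,b)_2 = -1.
v=3: a=3^-2·(≡1), b=3^0·(≡1) mod 3; (1|3)=+1, (1|3)=+1; (−1)^{-2·0·1}·(+1)^0·(+1)^-2 = +1.
v=29: a=29^1·(≡5), b=29^0·(≡3) mod 29; (5|29)=+1, (3|29)=-1; (−1)^{1·0·14}·(+1)^0·(-1)^1 = -1.
Ram(18752734, -182) = {2, 17, 19, 29}; no ℚ_2-point on the conic.

[2, 17, 19, 29]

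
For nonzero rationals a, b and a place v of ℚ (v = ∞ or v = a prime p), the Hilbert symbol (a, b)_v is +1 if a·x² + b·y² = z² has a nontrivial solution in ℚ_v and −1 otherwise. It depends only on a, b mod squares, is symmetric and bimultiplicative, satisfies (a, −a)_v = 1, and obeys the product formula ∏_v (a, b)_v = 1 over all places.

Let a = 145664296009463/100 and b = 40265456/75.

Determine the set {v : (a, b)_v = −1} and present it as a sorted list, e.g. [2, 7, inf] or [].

[3, 23]

(a, b) ≡ (23, 154077) mod (ℚ^×)²; places V = {2, 3, 5, 7, 11, 23, 29, ∞}.
(a,b)_11: α=2, u≡9; β=1, v≡9 (mod 11); (9|11)=+1, (9|11)=+1; sign (−1)^0·+1^1·+1^2 = +1.
(a,b)_23: α=3, u≡16; β=1, v≡16 (mod 23); (16|23)=+1, (16|23)=+1; sign (−1)^1·+1^1·+1^3 = -1.
(a,b)_∞: sgn(23)=+, sgn(154077)=+, so +1.
(a,b)_7: α=6, u≡1; β=3, v≡6 (mod 7); (1|7)=+1, (6|7)=-1; sign (−1)^0·+1^3·-1^6 = +1.
(a,b)_2: α=-2, β=4; u≡7, v≡5 (mod 8); ε(u)ε(v)=1·0, αω(v)=-2·1, βω(u)=4·0; sum ≡ 0  ⇒  +1.
(a,b)_5: α=-2, u≡2; β=-2, v≡2 (mod 5); (2|5)=-1, (2|5)=-1; sign (−1)^0·-1^-2·-1^-2 = +1.
(a,b)_29: α=2, u≡20; β=1, v≡24 (mod 29); (20|29)=+1, (24|29)=+1; sign (−1)^0·+1^1·+1^2 = +1.
(a,b)_3: α=0, u≡2; β=-1, v≡2 (mod 3); (2|3)=-1, (2|3)=-1; sign (−1)^0·-1^-1·-1^0 = -1.
Ram(23, 154077) = {3, 23}; no ℚ_3-point on the conic.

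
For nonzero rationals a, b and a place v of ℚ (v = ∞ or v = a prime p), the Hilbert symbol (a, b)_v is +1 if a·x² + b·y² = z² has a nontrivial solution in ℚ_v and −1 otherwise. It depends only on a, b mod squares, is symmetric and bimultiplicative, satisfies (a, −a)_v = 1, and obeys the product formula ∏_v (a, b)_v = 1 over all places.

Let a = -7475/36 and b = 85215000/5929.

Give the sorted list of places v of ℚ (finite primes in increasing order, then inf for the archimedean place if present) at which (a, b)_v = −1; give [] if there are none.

[2, 23]

(a, b) ≡ (-299, 34086) mod (ℚ^×)²; places V = {2, 3, 5, 7, 11, 13, 19, 23, ∞}.
(a,b)_19: α=0, u≡4; β=1, v≡12 (mod 19); (4|19)=+1, (12|19)=-1; sign (−1)^0·+1^1·-1^0 = +1.
(a,b)_7: α=0, u≡1; β=-2, v≡5 (mod 7); (1|7)=+1, (5|7)=-1; sign (−1)^0·+1^-2·-1^0 = +1.
(a,b)_3: α=-2, u≡1; β=1, v≡1 (mod 3); (1|3)=+1, (1|3)=+1; sign (−1)^0·+1^1·+1^-2 = +1.
(a,b)_∞: sgn(-299)=−, sgn(34086)=+, so +1.
(a,b)_23: α=1, u≡21; β=1, v≡14 (mod 23); (21|23)=-1, (14|23)=-1; sign (−1)^1·-1^1·-1^1 = -1.
(a,b)_5: α=2, u≡1; β=4, v≡1 (mod 5); (1|5)=+1, (1|5)=+1; sign (−1)^0·+1^4·+1^2 = +1.
(a,b)_2: α=-2, β=3; u≡5, v≡3 (mod 8); ε(u)ε(v)=0·1, αω(v)=-2·1, βω(u)=3·1; sum ≡ 1  ⇒  -1.
(a,b)_11: α=0, u≡9; β=-2, v≡7 (mod 11); (9|11)=+1, (7|11)=-1; sign (−1)^0·+1^-2·-1^0 = +1.
(a,b)_13: α=1, u≡1; β=1, v≡10 (mod 13); (1|13)=+1, (10|13)=+1; sign (−1)^0·+1^1·+1^1 = +1.
(-299, 34086 / ℚ) ramifies at {2, 23}: a division algebra.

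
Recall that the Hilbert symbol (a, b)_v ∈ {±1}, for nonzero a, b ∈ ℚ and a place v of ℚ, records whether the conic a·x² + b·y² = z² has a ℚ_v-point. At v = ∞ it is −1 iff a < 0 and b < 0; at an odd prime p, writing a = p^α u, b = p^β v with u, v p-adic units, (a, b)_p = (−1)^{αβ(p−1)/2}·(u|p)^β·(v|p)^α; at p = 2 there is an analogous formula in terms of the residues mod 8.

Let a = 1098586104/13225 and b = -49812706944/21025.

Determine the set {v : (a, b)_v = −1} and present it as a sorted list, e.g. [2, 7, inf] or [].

Mod squares: a ≡ 7854, b ≡ -14586. Check v ∈ {∞, 2, 3, 5, 7, 11, 13, 17, 23, 29}.
v=2: v_2(a)=3, v_2(b)=7; units ≡ 7, 3 (mod 8); ε·ε+αω+βω = 1·1+3·1+7·0 ≡ 0  ⇒  (a,b)_2 = +1.
v=7: a=7^1·(≡2), b=7^2·(≡2) mod 7; (2|7)=+1, (2|7)=+1; (−1)^{1·2·3}·(+1)^2·(+1)^1 = +1.
v=11: a=11^3·(≡7), b=11^3·(≡3) mod 11; (7|11)=-1, (3|11)=+1; (−1)^{3·3·5}·(-1)^3·(+1)^3 = +1.
v=23: a=23^-2·(≡14), b=23^0·(≡22) mod 23; (14|23)=-1, (22|23)=-1; (−1)^{-2·0·11}·(-1)^0·(-1)^-2 = +1.
v=∞: 7854 > 0 and -14586 < 0  ⇒  (a,b)_∞ = +1.
v=29: a=29^0·(≡13), b=29^-2·(≡13) mod 29; (13|29)=+1, (13|29)=+1; (−1)^{0·-2·14}·(+1)^-2·(+1)^0 = +1.
v=13: a=13^0·(≡11), b=13^1·(≡9) mod 13; (11|13)=-1, (9|13)=+1; (−1)^{0·1·6}·(-1)^1·(+1)^0 = -1.
v=5: a=5^-2·(≡1), b=5^-2·(≡1) mod 5; (1|5)=+1, (1|5)=+1; (−1)^{-2·-2·2}·(+1)^-2·(+1)^-2 = +1.
v=3: a=3^1·(≡2), b=3^3·(≡1) mod 3; (2|3)=-1, (1|3)=+1; (−1)^{1·3·1}·(-1)^3·(+1)^1 = +1.
v=17: a=17^3·(≡10), b=17^1·(≡16) mod 17; (10|17)=-1, (16|17)=+1; (−1)^{3·1·8}·(-1)^1·(+1)^3 = -1.
(7854, -14586 / ℚ) ramifies at {13, 17}: a division algebra.

[13, 17]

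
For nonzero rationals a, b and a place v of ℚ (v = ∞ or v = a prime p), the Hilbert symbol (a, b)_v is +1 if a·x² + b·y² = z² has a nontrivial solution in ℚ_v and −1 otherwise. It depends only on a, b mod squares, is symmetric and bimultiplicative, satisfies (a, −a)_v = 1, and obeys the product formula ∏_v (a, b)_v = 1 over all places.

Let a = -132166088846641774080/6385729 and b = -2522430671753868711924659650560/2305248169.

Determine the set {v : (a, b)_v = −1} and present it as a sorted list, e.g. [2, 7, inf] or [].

Mod squares: a ≡ -30, b ≡ -181310610. Check v ∈ {∞, 2, 3, 5, 7, 13, 17, 19, 23, 29, 41}.
v=5: a=5^1·(≡1), b=5^1·(≡2) mod 5; (1|5)=+1, (2|5)=-1; (−1)^{1·1·2}·(+1)^1·(-1)^1 = -1.
v=29: a=29^2·(≡4), b=29^3·(≡25) mod 29; (4|29)=+1, (25|29)=+1; (−1)^{2·3·14}·(+1)^3·(+1)^2 = +1.
v=13: a=13^2·(≡10), b=13^3·(≡7) mod 13; (10|13)=+1, (7|13)=-1; (−1)^{2·3·6}·(+1)^3·(-1)^2 = +1.
v=23: a=23^2·(≡13), b=23^3·(≡7) mod 23; (13|23)=+1, (7|23)=-1; (−1)^{2·3·11}·(+1)^3·(-1)^2 = +1.
v=2: v_2(a)=9, v_2(b)=25; units ≡ 1, 7 (mod 8); ε·ε+αω+βω = 0·1+9·0+25·0 ≡ 0  ⇒  (a,b)_2 = +1.
v=3: a=3^5·(≡2), b=3^9·(≡2) mod 3; (2|3)=-1, (2|3)=-1; (−1)^{5·9·1}·(-1)^9·(-1)^5 = -1.
v=7: a=7^-2·(≡6), b=7^-2·(≡2) mod 7; (6|7)=-1, (2|7)=+1; (−1)^{-2·-2·3}·(-1)^-2·(+1)^-2 = +1.
v=41: a=41^4·(≡14), b=41^3·(≡9) mod 41; (14|41)=-1, (9|41)=+1; (−1)^{4·3·20}·(-1)^3·(+1)^4 = -1.
v=∞: -30 < 0 and -181310610 < 0  ⇒  (a,b)_∞ = -1.
v=19: a=19^-4·(≡14), b=19^-6·(≡7) mod 19; (14|19)=-1, (7|19)=+1; (−1)^{-4·-6·9}·(-1)^-6·(+1)^-4 = +1.
v=17: a=17^0·(≡2), b=17^1·(≡7) mod 17; (2|17)=+1, (7|17)=-1; (−1)^{0·1·8}·(+1)^1·(-1)^0 = +1.
|Ram(-30, -181310610)| = 4, even; anisotropic at {3, 5, 41, ∞}.

[3, 5, 41, inf]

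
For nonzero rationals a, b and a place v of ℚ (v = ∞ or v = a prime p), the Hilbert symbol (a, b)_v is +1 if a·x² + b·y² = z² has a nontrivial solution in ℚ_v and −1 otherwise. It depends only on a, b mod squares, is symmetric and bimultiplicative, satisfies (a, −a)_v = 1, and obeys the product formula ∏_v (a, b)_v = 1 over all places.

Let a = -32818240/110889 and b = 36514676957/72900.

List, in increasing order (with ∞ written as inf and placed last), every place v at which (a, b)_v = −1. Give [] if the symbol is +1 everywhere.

[5, 7, 11, 13, 23, 37]

Mod squares: a ≡ -10465, b ≡ 7733. Check v ∈ {∞, 2, 3, 5, 7, 11, 13, 19, 23, 37, 41, 53}.
v=7: a=7^3·(≡5), b=7^0·(≡5) mod 7; (5|7)=-1, (5|7)=-1; (−1)^{3·0·3}·(-1)^0·(-1)^3 = -1.
v=37: a=37^-2·(≡24), b=37^1·(≡18) mod 37; (24|37)=-1, (18|37)=-1; (−1)^{-2·1·18}·(-1)^1·(-1)^-2 = -1.
v=11: a=11^0·(≡2), b=11^1·(≡10) mod 11; (2|11)=-1, (10|11)=-1; (−1)^{0·1·5}·(-1)^1·(-1)^0 = -1.
v=41: a=41^0·(≡33), b=41^2·(≡37) mod 41; (33|41)=+1, (37|41)=+1; (−1)^{0·2·20}·(+1)^2·(+1)^0 = +1.
v=2: v_2(a)=6, v_2(b)=-2; units ≡ 7, 5 (mod 8); ε·ε+αω+βω = 1·0+6·1+-2·0 ≡ 0  ⇒  (a,b)_2 = +1.
v=13: a=13^1·(≡10), b=13^0·(≡2) mod 13; (10|13)=+1, (2|13)=-1; (−1)^{1·0·6}·(+1)^0·(-1)^1 = -1.
v=19: a=19^0·(≡16), b=19^1·(≡15) mod 19; (16|19)=+1, (15|19)=-1; (−1)^{0·1·9}·(+1)^1·(-1)^0 = +1.
v=23: a=23^1·(≡22), b=23^0·(≡20) mod 23; (22|23)=-1, (20|23)=-1; (−1)^{1·0·11}·(-1)^0·(-1)^1 = -1.
v=∞: -10465 < 0 and 7733 > 0  ⇒  (a,b)_∞ = +1.
v=53: a=53^0·(≡16), b=53^2·(≡3) mod 53; (16|53)=+1, (3|53)=-1; (−1)^{0·2·26}·(+1)^2·(-1)^0 = +1.
v=5: a=5^1·(≡3), b=5^-2·(≡2) mod 5; (3|5)=-1, (2|5)=-1; (−1)^{1·-2·2}·(-1)^-2·(-1)^1 = -1.
v=3: a=3^-4·(≡2), b=3^-6·(≡2) mod 3; (2|3)=-1, (2|3)=-1; (−1)^{-4·-6·1}·(-1)^-6·(-1)^-4 = +1.
|Ram(-10465, 7733)| = 6, even; anisotropic at {5, 7, 11, 13, 23, 37}.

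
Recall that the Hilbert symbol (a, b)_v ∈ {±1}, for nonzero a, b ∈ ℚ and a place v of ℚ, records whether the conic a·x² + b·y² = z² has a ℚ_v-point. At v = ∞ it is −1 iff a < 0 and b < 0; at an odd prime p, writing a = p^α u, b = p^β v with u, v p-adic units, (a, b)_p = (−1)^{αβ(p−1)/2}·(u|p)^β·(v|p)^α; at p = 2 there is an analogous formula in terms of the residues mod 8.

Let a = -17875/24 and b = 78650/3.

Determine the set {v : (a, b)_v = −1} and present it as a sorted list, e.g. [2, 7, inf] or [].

(a, b) ≡ (-4290, 78) mod (ℚ^×)²; places V = {2, 3, 5, 11, 13, ∞}.
(a,b)_2: α=-3, β=1; u≡7, v≡7 (mod 8); ε(u)ε(v)=1·1, αω(v)=-3·0, βω(u)=1·0; sum ≡ 1  ⇒  -1.
(a,b)_5: α=3, u≡3; β=2, v≡2 (mod 5); (3|5)=-1, (2|5)=-1; sign (−1)^0·-1^2·-1^3 = -1.
(a,b)_13: α=1, u≡5; β=1, v≡6 (mod 13); (5|13)=-1, (6|13)=-1; sign (−1)^0·-1^1·-1^1 = +1.
(a,b)_11: α=1, u≡7; β=2, v≡4 (mod 11); (7|11)=-1, (4|11)=+1; sign (−1)^0·-1^2·+1^1 = +1.
(a,b)_∞: sgn(-4290)=−, sgn(78)=+, so +1.
(a,b)_3: α=-1, u≡1; β=-1, v≡2 (mod 3); (1|3)=+1, (2|3)=-1; sign (−1)^1·+1^-1·-1^-1 = +1.
(-4290, 78 / ℚ) ramifies at {2, 5}: a division algebra.

[2, 5]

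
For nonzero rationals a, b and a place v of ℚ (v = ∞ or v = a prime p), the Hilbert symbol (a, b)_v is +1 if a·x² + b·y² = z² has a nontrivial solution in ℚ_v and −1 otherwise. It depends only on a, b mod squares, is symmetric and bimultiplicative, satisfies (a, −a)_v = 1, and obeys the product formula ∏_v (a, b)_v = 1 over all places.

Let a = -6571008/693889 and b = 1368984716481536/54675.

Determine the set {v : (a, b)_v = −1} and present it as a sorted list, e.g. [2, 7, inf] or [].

(a, b) ≡ (-713, 161007) mod (ℚ^×)²; places V = {2, 3, 5, 7, 11, 17, 23, 31, 41, ∞}.
(a,b)_5: α=0, u≡3; β=-2, v≡3 (mod 5); (3|5)=-1, (3|5)=-1; sign (−1)^0·-1^-2·-1^0 = +1.
(a,b)_7: α=-4, u≡2; β=3, v≡5 (mod 7); (2|7)=+1, (5|7)=-1; sign (−1)^0·+1^3·-1^-4 = +1.
(a,b)_∞: sgn(-713)=−, sgn(161007)=+, so +1.
(a,b)_31: α=1, u≡20; β=2, v≡30 (mod 31); (20|31)=+1, (30|31)=-1; sign (−1)^0·+1^2·-1^1 = -1.
(a,b)_3: α=2, u≡1; β=-7, v≡2 (mod 3); (1|3)=+1, (2|3)=-1; sign (−1)^0·+1^-7·-1^2 = +1.
(a,b)_17: α=-2, u≡9; β=1, v≡2 (mod 17); (9|17)=+1, (2|17)=+1; sign (−1)^0·+1^1·+1^-2 = +1.
(a,b)_11: α=0, u≡2; β=1, v≡2 (mod 11); (2|11)=-1, (2|11)=-1; sign (−1)^0·-1^1·-1^0 = -1.
(a,b)_41: α=0, u≡37; β=1, v≡37 (mod 41); (37|41)=+1, (37|41)=+1; sign (−1)^0·+1^1·+1^0 = +1.
(a,b)_23: α=1, u≡5; β=2, v≡10 (mod 23); (5|23)=-1, (10|23)=-1; sign (−1)^0·-1^2·-1^1 = -1.
(a,b)_2: α=10, β=10; u≡7, v≡7 (mod 8); ε(u)ε(v)=1·1, αω(v)=10·0, βω(u)=10·0; sum ≡ 1  ⇒  -1.
Ram(-713, 161007) = {2, 11, 23, 31}; no ℚ_2-point on the conic.

[2, 11, 23, 31]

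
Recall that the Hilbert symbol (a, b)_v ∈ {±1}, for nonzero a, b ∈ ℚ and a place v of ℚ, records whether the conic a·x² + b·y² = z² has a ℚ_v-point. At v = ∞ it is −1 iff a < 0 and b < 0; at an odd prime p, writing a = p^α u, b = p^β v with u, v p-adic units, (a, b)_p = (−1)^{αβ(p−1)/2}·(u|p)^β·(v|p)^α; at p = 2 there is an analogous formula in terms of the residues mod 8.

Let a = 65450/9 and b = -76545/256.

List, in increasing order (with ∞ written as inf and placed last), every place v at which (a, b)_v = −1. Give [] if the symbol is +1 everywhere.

[3, 5, 7, 17]

(a, b) ≡ (2618, -105) mod (ℚ^×)²; places V = {2, 3, 5, 7, 11, 17, ∞}.
(a,b)_3: α=-2, u≡2; β=7, v≡1 (mod 3); (2|3)=-1, (1|3)=+1; sign (−1)^0·-1^7·+1^-2 = -1.
(a,b)_2: α=1, β=-8; u≡5, v≡7 (mod 8); ε(u)ε(v)=0·1, αω(v)=1·0, βω(u)=-8·1; sum ≡ 0  ⇒  +1.
(a,b)_17: α=1, u≡16; β=0, v≡6 (mod 17); (16|17)=+1, (6|17)=-1; sign (−1)^0·+1^0·-1^1 = -1.
(a,b)_∞: sgn(2618)=+, sgn(-105)=−, so +1.
(a,b)_11: α=1, u≡6; β=0, v≡5 (mod 11); (6|11)=-1, (5|11)=+1; sign (−1)^0·-1^0·+1^1 = +1.
(a,b)_5: α=2, u≡2; β=1, v≡1 (mod 5); (2|5)=-1, (1|5)=+1; sign (−1)^0·-1^1·+1^2 = -1.
(a,b)_7: α=1, u≡6; β=1, v≡5 (mod 7); (6|7)=-1, (5|7)=-1; sign (−1)^1·-1^1·-1^1 = -1.
|Ram(2618, -105)| = 4, even; anisotropic at {3, 5, 7, 17}.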